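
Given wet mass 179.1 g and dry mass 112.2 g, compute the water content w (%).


Using w = (m_wet - m_dry) / m_dry * 100
m_wet - m_dry = 179.1 - 112.2 = 66.9 g
w = 66.9 / 112.2 * 100
w = 59.63 %


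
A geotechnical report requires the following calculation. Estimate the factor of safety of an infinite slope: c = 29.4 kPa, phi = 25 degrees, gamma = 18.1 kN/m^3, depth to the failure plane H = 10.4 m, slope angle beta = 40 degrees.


Result: 0.873

Derivation:
Using Fs = c / (gamma*H*sin(beta)*cos(beta)) + tan(phi)/tan(beta)
Cohesion contribution = 29.4 / (18.1*10.4*sin(40)*cos(40))
Cohesion contribution = 0.317186
Friction contribution = tan(25)/tan(40) = 0.555724
Fs = 0.317186 + 0.555724
Fs = 0.873


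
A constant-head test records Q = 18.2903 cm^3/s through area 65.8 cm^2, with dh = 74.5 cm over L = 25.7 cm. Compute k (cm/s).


Compute hydraulic gradient:
i = dh / L = 74.5 / 25.7 = 2.89883
Then apply Darcy's law:
k = Q / (A * i)
k = 18.2903 / (65.8 * 2.89883)
k = 18.2903 / 190.743
k = 0.09589 cm/s


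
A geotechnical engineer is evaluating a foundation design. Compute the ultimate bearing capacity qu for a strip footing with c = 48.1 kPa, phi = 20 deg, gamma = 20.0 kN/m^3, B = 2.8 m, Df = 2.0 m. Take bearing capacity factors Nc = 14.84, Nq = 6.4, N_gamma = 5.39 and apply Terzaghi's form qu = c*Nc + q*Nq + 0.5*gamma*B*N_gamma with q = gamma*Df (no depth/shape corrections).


Result: 1120.72 kPa

Derivation:
Compute qu = c*Nc + gamma*Df*Nq + 0.5*gamma*B*N_gamma
Term 1: 48.1 * 14.84 = 713.804
Term 2: 20.0 * 2.0 * 6.4 = 256.0
Term 3: 0.5 * 20.0 * 2.8 * 5.39 = 150.92
qu = 713.804 + 256.0 + 150.92
qu = 1120.72 kPa


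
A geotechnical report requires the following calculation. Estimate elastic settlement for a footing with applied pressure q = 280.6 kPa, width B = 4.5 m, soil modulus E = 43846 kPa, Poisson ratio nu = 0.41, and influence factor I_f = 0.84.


Using Se = q * B * (1 - nu^2) * I_f / E
1 - nu^2 = 1 - 0.41^2 = 0.8319
Se = 280.6 * 4.5 * 0.8319 * 0.84 / 43846
Se = 0.020124 m
Convert to mm: Se = 0.020124 * 1000 = 20.124 mm


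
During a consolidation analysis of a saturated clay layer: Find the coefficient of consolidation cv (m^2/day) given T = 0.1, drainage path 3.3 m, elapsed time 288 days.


Result: 0.00378 m^2/day

Derivation:
Using cv = T * H_dr^2 / t
H_dr^2 = 3.3^2 = 10.89
cv = 0.1 * 10.89 / 288
cv = 0.00378 m^2/day


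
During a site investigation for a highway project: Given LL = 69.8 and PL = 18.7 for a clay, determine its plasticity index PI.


Using PI = LL - PL
PI = 69.8 - 18.7
PI = 51.1


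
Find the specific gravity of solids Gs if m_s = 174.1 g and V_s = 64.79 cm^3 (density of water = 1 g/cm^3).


Result: 2.687

Derivation:
Using Gs = m_s / (V_s * rho_w)
Since rho_w = 1 g/cm^3:
Gs = 174.1 / 64.79
Gs = 2.687


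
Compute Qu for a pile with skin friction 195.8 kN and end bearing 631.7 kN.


Using Qu = Qf + Qb
Qu = 195.8 + 631.7
Qu = 827.5 kN


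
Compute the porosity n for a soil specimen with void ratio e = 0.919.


Using the relation n = e / (1 + e)
n = 0.919 / (1 + 0.919)
n = 0.919 / 1.919
n = 0.4789


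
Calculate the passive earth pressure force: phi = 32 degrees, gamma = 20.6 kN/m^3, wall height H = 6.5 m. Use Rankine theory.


Result: 1416.32 kN/m

Derivation:
Compute passive earth pressure coefficient:
Kp = tan^2(45 + phi/2) = tan^2(61.0) = 3.254588
Compute passive force:
Pp = 0.5 * Kp * gamma * H^2
Pp = 0.5 * 3.254588 * 20.6 * 6.5^2
Pp = 1416.32 kN/m


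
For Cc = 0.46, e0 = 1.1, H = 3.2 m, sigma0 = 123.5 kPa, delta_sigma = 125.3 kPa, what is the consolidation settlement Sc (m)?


Using Sc = Cc * H / (1 + e0) * log10((sigma0 + delta_sigma) / sigma0)
Stress ratio = (123.5 + 125.3) / 123.5 = 2.01457
log10(2.01457) = 0.304183
Cc * H / (1 + e0) = 0.46 * 3.2 / (1 + 1.1) = 0.700952
Sc = 0.700952 * 0.304183
Sc = 0.2132 m


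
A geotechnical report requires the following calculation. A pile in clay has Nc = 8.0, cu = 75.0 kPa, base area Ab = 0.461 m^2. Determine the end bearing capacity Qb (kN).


Using Qb = Nc * cu * Ab
Qb = 8.0 * 75.0 * 0.461
Qb = 276.6 kN


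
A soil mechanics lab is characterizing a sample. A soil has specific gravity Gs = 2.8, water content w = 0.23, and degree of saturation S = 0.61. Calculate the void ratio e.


Result: 1.0557

Derivation:
Using the relation e = Gs * w / S
e = 2.8 * 0.23 / 0.61
e = 1.0557


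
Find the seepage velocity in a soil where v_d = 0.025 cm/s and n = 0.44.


Using v_s = v_d / n
v_s = 0.025 / 0.44
v_s = 0.05682 cm/s


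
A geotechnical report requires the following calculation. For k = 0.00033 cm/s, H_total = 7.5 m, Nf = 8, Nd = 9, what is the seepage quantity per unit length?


Convert k to m/s for unit consistency with H:
k = 0.00033 cm/s = 0.00033 / 100 m/s = 3.3e-06 m/s
Using q = k * H * Nf / Nd
Nf / Nd = 8 / 9 = 0.8889
q = 3.3e-06 * 7.5 * 0.8889
q = 2.2e-05 m^3/s per m


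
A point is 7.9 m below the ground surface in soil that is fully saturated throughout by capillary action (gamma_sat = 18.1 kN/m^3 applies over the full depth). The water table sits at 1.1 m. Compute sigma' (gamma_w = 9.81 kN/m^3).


Total stress = gamma_sat * depth
sigma = 18.1 * 7.9 = 142.99 kPa
Pore water pressure u = gamma_w * (depth - d_wt)
u = 9.81 * (7.9 - 1.1) = 66.708 kPa
Effective stress = sigma - u
sigma' = 142.99 - 66.708 = 76.28 kPa


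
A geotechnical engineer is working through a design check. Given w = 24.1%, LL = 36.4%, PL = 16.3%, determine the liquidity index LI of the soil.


Result: 0.388

Derivation:
First compute the plasticity index:
PI = LL - PL = 36.4 - 16.3 = 20.1
Then compute the liquidity index:
LI = (w - PL) / PI
LI = (24.1 - 16.3) / 20.1
LI = 0.388


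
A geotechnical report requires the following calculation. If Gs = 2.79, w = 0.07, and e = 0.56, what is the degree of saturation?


Using S = Gs * w / e
S = 2.79 * 0.07 / 0.56
S = 0.3488


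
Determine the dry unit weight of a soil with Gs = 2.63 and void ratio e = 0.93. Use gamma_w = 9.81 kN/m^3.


Using gamma_d = Gs * gamma_w / (1 + e)
gamma_d = 2.63 * 9.81 / (1 + 0.93)
gamma_d = 2.63 * 9.81 / 1.93
gamma_d = 13.368 kN/m^3


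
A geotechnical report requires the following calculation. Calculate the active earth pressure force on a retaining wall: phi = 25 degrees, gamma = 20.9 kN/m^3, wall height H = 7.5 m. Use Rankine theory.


Compute active earth pressure coefficient:
Ka = tan^2(45 - phi/2) = tan^2(32.5) = 0.405859
Compute active force:
Pa = 0.5 * Ka * gamma * H^2
Pa = 0.5 * 0.405859 * 20.9 * 7.5^2
Pa = 238.57 kN/m


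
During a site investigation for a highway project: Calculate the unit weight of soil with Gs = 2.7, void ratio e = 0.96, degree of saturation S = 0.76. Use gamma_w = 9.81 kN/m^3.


Result: 17.165 kN/m^3

Derivation:
Using gamma = gamma_w * (Gs + S*e) / (1 + e)
Numerator: Gs + S*e = 2.7 + 0.76*0.96 = 3.4296
Denominator: 1 + e = 1 + 0.96 = 1.96
gamma = 9.81 * 3.4296 / 1.96
gamma = 17.165 kN/m^3


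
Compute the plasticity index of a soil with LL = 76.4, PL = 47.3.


Using PI = LL - PL
PI = 76.4 - 47.3
PI = 29.1


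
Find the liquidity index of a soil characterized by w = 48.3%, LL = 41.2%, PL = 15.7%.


First compute the plasticity index:
PI = LL - PL = 41.2 - 15.7 = 25.5
Then compute the liquidity index:
LI = (w - PL) / PI
LI = (48.3 - 15.7) / 25.5
LI = 1.278


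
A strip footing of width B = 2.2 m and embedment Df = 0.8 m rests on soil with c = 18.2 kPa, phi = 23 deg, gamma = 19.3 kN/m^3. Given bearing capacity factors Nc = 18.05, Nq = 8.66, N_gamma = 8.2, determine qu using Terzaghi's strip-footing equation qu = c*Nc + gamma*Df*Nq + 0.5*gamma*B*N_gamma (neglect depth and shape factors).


Compute qu = c*Nc + gamma*Df*Nq + 0.5*gamma*B*N_gamma
Term 1: 18.2 * 18.05 = 328.51
Term 2: 19.3 * 0.8 * 8.66 = 133.7104
Term 3: 0.5 * 19.3 * 2.2 * 8.2 = 174.086
qu = 328.51 + 133.7104 + 174.086
qu = 636.31 kPa


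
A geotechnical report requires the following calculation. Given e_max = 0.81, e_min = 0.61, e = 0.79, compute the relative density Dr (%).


Using Dr = (e_max - e) / (e_max - e_min) * 100
e_max - e = 0.81 - 0.79 = 0.02
e_max - e_min = 0.81 - 0.61 = 0.2
Dr = 0.02 / 0.2 * 100
Dr = 10.0 %


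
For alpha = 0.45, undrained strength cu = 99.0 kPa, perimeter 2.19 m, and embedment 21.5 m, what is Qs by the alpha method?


Using Qs = alpha * cu * perimeter * L
Qs = 0.45 * 99.0 * 2.19 * 21.5
Qs = 2097.64 kN


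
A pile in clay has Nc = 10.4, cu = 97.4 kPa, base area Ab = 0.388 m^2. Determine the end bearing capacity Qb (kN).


Using Qb = Nc * cu * Ab
Qb = 10.4 * 97.4 * 0.388
Qb = 393.03 kN


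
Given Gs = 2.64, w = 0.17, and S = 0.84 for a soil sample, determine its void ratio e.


Using the relation e = Gs * w / S
e = 2.64 * 0.17 / 0.84
e = 0.5343


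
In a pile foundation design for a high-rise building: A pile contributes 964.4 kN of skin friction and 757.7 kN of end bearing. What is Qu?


Using Qu = Qf + Qb
Qu = 964.4 + 757.7
Qu = 1722.1 kN


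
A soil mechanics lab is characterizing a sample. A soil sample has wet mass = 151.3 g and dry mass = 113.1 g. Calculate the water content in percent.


Using w = (m_wet - m_dry) / m_dry * 100
m_wet - m_dry = 151.3 - 113.1 = 38.2 g
w = 38.2 / 113.1 * 100
w = 33.78 %


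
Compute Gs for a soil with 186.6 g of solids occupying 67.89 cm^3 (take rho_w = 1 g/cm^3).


Result: 2.749

Derivation:
Using Gs = m_s / (V_s * rho_w)
Since rho_w = 1 g/cm^3:
Gs = 186.6 / 67.89
Gs = 2.749


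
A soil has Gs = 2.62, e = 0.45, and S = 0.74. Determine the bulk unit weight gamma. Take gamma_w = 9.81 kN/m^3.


Using gamma = gamma_w * (Gs + S*e) / (1 + e)
Numerator: Gs + S*e = 2.62 + 0.74*0.45 = 2.953
Denominator: 1 + e = 1 + 0.45 = 1.45
gamma = 9.81 * 2.953 / 1.45
gamma = 19.979 kN/m^3


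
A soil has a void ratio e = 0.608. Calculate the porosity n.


Result: 0.3781

Derivation:
Using the relation n = e / (1 + e)
n = 0.608 / (1 + 0.608)
n = 0.608 / 1.608
n = 0.3781


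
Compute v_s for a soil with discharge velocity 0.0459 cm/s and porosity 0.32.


Using v_s = v_d / n
v_s = 0.0459 / 0.32
v_s = 0.14344 cm/s


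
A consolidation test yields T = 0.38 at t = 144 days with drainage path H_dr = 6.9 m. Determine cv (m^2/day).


Result: 0.12564 m^2/day

Derivation:
Using cv = T * H_dr^2 / t
H_dr^2 = 6.9^2 = 47.61
cv = 0.38 * 47.61 / 144
cv = 0.12564 m^2/day


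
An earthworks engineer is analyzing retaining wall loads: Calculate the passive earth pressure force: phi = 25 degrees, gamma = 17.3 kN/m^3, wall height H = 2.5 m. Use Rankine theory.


Compute passive earth pressure coefficient:
Kp = tan^2(45 + phi/2) = tan^2(57.5) = 2.463913
Compute passive force:
Pp = 0.5 * Kp * gamma * H^2
Pp = 0.5 * 2.463913 * 17.3 * 2.5^2
Pp = 133.21 kN/m


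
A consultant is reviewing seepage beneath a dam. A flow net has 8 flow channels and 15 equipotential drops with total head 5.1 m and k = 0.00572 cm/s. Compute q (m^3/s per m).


Convert k to m/s for unit consistency with H:
k = 0.00572 cm/s = 0.00572 / 100 m/s = 5.72e-05 m/s
Using q = k * H * Nf / Nd
Nf / Nd = 8 / 15 = 0.5333
q = 5.72e-05 * 5.1 * 0.5333
q = 0.0001556 m^3/s per m


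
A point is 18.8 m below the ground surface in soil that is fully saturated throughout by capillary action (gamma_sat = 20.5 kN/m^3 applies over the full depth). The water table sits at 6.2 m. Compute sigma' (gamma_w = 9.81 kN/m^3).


Result: 261.79 kPa

Derivation:
Total stress = gamma_sat * depth
sigma = 20.5 * 18.8 = 385.4 kPa
Pore water pressure u = gamma_w * (depth - d_wt)
u = 9.81 * (18.8 - 6.2) = 123.606 kPa
Effective stress = sigma - u
sigma' = 385.4 - 123.606 = 261.79 kPa


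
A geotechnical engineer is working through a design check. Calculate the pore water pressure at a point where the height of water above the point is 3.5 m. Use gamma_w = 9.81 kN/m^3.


Using u = gamma_w * h_w
u = 9.81 * 3.5
u = 34.34 kPa


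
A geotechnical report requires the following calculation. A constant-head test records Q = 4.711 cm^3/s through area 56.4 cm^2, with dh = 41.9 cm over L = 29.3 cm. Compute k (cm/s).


Compute hydraulic gradient:
i = dh / L = 41.9 / 29.3 = 1.43003
Then apply Darcy's law:
k = Q / (A * i)
k = 4.711 / (56.4 * 1.43003)
k = 4.711 / 80.6539
k = 0.05841 cm/s


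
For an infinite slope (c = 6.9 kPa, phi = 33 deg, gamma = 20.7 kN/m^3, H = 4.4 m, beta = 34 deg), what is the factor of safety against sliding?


Using Fs = c / (gamma*H*sin(beta)*cos(beta)) + tan(phi)/tan(beta)
Cohesion contribution = 6.9 / (20.7*4.4*sin(34)*cos(34))
Cohesion contribution = 0.163414
Friction contribution = tan(33)/tan(34) = 0.962786
Fs = 0.163414 + 0.962786
Fs = 1.126


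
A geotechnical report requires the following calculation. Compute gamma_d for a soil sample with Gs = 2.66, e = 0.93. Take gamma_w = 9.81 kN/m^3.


Using gamma_d = Gs * gamma_w / (1 + e)
gamma_d = 2.66 * 9.81 / (1 + 0.93)
gamma_d = 2.66 * 9.81 / 1.93
gamma_d = 13.521 kN/m^3


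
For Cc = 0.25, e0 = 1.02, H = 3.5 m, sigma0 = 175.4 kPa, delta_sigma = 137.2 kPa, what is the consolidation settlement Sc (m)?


Using Sc = Cc * H / (1 + e0) * log10((sigma0 + delta_sigma) / sigma0)
Stress ratio = (175.4 + 137.2) / 175.4 = 1.78221
log10(1.78221) = 0.250959
Cc * H / (1 + e0) = 0.25 * 3.5 / (1 + 1.02) = 0.433168
Sc = 0.433168 * 0.250959
Sc = 0.1087 m


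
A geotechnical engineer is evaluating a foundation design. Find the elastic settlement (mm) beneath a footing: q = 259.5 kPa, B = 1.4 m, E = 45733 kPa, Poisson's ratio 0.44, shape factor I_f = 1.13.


Using Se = q * B * (1 - nu^2) * I_f / E
1 - nu^2 = 1 - 0.44^2 = 0.8064
Se = 259.5 * 1.4 * 0.8064 * 1.13 / 45733
Se = 0.007239 m
Convert to mm: Se = 0.007239 * 1000 = 7.239 mm


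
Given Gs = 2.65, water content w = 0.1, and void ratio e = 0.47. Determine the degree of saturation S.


Using S = Gs * w / e
S = 2.65 * 0.1 / 0.47
S = 0.5638


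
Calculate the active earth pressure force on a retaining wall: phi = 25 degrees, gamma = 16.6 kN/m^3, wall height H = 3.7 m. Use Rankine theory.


Compute active earth pressure coefficient:
Ka = tan^2(45 - phi/2) = tan^2(32.5) = 0.405859
Compute active force:
Pa = 0.5 * Ka * gamma * H^2
Pa = 0.5 * 0.405859 * 16.6 * 3.7^2
Pa = 46.12 kN/m


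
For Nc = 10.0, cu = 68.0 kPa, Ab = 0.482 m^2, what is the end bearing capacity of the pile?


Using Qb = Nc * cu * Ab
Qb = 10.0 * 68.0 * 0.482
Qb = 327.76 kN


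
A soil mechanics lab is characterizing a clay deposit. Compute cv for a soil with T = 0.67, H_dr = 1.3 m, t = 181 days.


Using cv = T * H_dr^2 / t
H_dr^2 = 1.3^2 = 1.69
cv = 0.67 * 1.69 / 181
cv = 0.00626 m^2/day


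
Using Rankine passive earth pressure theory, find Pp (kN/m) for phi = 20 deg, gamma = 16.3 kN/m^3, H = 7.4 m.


Compute passive earth pressure coefficient:
Kp = tan^2(45 + phi/2) = tan^2(55.0) = 2.039607
Compute passive force:
Pp = 0.5 * Kp * gamma * H^2
Pp = 0.5 * 2.039607 * 16.3 * 7.4^2
Pp = 910.26 kN/m


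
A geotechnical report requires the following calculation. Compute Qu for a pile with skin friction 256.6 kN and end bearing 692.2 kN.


Using Qu = Qf + Qb
Qu = 256.6 + 692.2
Qu = 948.8 kN


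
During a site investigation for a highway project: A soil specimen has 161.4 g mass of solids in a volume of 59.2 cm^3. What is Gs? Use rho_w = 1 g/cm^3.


Result: 2.726

Derivation:
Using Gs = m_s / (V_s * rho_w)
Since rho_w = 1 g/cm^3:
Gs = 161.4 / 59.2
Gs = 2.726


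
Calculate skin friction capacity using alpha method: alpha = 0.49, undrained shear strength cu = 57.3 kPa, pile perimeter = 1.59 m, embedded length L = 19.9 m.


Using Qs = alpha * cu * perimeter * L
Qs = 0.49 * 57.3 * 1.59 * 19.9
Qs = 888.38 kN


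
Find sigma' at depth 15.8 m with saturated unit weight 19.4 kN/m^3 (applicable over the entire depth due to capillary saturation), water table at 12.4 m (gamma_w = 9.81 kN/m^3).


Result: 273.17 kPa

Derivation:
Total stress = gamma_sat * depth
sigma = 19.4 * 15.8 = 306.52 kPa
Pore water pressure u = gamma_w * (depth - d_wt)
u = 9.81 * (15.8 - 12.4) = 33.354 kPa
Effective stress = sigma - u
sigma' = 306.52 - 33.354 = 273.17 kPa


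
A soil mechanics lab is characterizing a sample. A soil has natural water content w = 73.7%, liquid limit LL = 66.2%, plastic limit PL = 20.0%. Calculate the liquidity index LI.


First compute the plasticity index:
PI = LL - PL = 66.2 - 20.0 = 46.2
Then compute the liquidity index:
LI = (w - PL) / PI
LI = (73.7 - 20.0) / 46.2
LI = 1.162


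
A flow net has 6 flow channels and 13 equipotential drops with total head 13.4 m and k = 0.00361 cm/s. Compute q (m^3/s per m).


Convert k to m/s for unit consistency with H:
k = 0.00361 cm/s = 0.00361 / 100 m/s = 3.61e-05 m/s
Using q = k * H * Nf / Nd
Nf / Nd = 6 / 13 = 0.4615
q = 3.61e-05 * 13.4 * 0.4615
q = 0.0002233 m^3/s per m


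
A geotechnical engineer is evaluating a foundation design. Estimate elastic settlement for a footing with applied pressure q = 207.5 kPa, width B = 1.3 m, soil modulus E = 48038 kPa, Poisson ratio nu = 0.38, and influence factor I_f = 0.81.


Using Se = q * B * (1 - nu^2) * I_f / E
1 - nu^2 = 1 - 0.38^2 = 0.8556
Se = 207.5 * 1.3 * 0.8556 * 0.81 / 48038
Se = 0.003892 m
Convert to mm: Se = 0.003892 * 1000 = 3.892 mm


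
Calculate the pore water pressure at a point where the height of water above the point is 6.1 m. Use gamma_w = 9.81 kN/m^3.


Using u = gamma_w * h_w
u = 9.81 * 6.1
u = 59.84 kPa


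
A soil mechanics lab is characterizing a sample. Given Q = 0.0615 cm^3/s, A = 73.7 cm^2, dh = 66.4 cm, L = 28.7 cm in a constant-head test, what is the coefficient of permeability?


Compute hydraulic gradient:
i = dh / L = 66.4 / 28.7 = 2.31359
Then apply Darcy's law:
k = Q / (A * i)
k = 0.0615 / (73.7 * 2.31359)
k = 0.0615 / 170.511
k = 0.000361 cm/s


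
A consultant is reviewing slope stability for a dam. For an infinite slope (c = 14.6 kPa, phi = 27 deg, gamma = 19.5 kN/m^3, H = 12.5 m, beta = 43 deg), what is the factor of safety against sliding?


Using Fs = c / (gamma*H*sin(beta)*cos(beta)) + tan(phi)/tan(beta)
Cohesion contribution = 14.6 / (19.5*12.5*sin(43)*cos(43))
Cohesion contribution = 0.120087
Friction contribution = tan(27)/tan(43) = 0.546399
Fs = 0.120087 + 0.546399
Fs = 0.666


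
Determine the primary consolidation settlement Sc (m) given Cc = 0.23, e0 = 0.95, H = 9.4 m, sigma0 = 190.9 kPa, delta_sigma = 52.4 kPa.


Using Sc = Cc * H / (1 + e0) * log10((sigma0 + delta_sigma) / sigma0)
Stress ratio = (190.9 + 52.4) / 190.9 = 1.27449
log10(1.27449) = 0.105336
Cc * H / (1 + e0) = 0.23 * 9.4 / (1 + 0.95) = 1.10872
Sc = 1.10872 * 0.105336
Sc = 0.1168 m


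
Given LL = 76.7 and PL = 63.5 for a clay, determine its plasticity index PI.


Result: 13.2

Derivation:
Using PI = LL - PL
PI = 76.7 - 63.5
PI = 13.2


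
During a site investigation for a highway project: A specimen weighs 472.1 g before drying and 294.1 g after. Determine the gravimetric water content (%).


Using w = (m_wet - m_dry) / m_dry * 100
m_wet - m_dry = 472.1 - 294.1 = 178.0 g
w = 178.0 / 294.1 * 100
w = 60.52 %


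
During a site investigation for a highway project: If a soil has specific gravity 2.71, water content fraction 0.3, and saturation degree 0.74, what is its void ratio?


Using the relation e = Gs * w / S
e = 2.71 * 0.3 / 0.74
e = 1.0986


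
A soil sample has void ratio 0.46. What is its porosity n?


Using the relation n = e / (1 + e)
n = 0.46 / (1 + 0.46)
n = 0.46 / 1.46
n = 0.3151


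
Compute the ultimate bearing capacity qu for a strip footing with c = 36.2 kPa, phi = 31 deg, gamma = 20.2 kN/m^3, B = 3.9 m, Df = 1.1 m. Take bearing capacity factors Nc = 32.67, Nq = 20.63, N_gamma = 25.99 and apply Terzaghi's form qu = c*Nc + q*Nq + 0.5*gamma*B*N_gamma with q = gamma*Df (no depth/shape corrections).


Result: 2664.8 kPa

Derivation:
Compute qu = c*Nc + gamma*Df*Nq + 0.5*gamma*B*N_gamma
Term 1: 36.2 * 32.67 = 1182.654
Term 2: 20.2 * 1.1 * 20.63 = 458.3986
Term 3: 0.5 * 20.2 * 3.9 * 25.99 = 1023.7461
qu = 1182.654 + 458.3986 + 1023.7461
qu = 2664.8 kPa


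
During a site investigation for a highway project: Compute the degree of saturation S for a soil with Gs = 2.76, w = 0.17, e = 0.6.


Result: 0.782

Derivation:
Using S = Gs * w / e
S = 2.76 * 0.17 / 0.6
S = 0.782


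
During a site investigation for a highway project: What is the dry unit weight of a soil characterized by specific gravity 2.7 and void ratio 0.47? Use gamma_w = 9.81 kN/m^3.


Result: 18.018 kN/m^3

Derivation:
Using gamma_d = Gs * gamma_w / (1 + e)
gamma_d = 2.7 * 9.81 / (1 + 0.47)
gamma_d = 2.7 * 9.81 / 1.47
gamma_d = 18.018 kN/m^3


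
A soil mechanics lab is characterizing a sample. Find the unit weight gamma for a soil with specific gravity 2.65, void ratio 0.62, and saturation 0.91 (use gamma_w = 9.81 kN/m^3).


Using gamma = gamma_w * (Gs + S*e) / (1 + e)
Numerator: Gs + S*e = 2.65 + 0.91*0.62 = 3.2142
Denominator: 1 + e = 1 + 0.62 = 1.62
gamma = 9.81 * 3.2142 / 1.62
gamma = 19.464 kN/m^3


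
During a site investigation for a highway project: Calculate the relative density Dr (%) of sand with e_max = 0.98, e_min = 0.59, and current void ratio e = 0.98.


Using Dr = (e_max - e) / (e_max - e_min) * 100
e_max - e = 0.98 - 0.98 = 0.0
e_max - e_min = 0.98 - 0.59 = 0.39
Dr = 0.0 / 0.39 * 100
Dr = 0.0 %


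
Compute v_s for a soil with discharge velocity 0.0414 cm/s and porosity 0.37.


Result: 0.11189 cm/s

Derivation:
Using v_s = v_d / n
v_s = 0.0414 / 0.37
v_s = 0.11189 cm/s


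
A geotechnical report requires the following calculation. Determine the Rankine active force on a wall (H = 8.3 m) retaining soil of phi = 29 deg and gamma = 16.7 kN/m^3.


Compute active earth pressure coefficient:
Ka = tan^2(45 - phi/2) = tan^2(30.5) = 0.346974
Compute active force:
Pa = 0.5 * Ka * gamma * H^2
Pa = 0.5 * 0.346974 * 16.7 * 8.3^2
Pa = 199.59 kN/m


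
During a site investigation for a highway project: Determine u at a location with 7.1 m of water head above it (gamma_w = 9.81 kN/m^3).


Result: 69.65 kPa

Derivation:
Using u = gamma_w * h_w
u = 9.81 * 7.1
u = 69.65 kPa


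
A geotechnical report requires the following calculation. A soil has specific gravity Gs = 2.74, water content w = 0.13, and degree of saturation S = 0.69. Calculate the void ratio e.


Using the relation e = Gs * w / S
e = 2.74 * 0.13 / 0.69
e = 0.5162


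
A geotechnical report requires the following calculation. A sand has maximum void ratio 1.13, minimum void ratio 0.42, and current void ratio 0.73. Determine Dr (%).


Using Dr = (e_max - e) / (e_max - e_min) * 100
e_max - e = 1.13 - 0.73 = 0.4
e_max - e_min = 1.13 - 0.42 = 0.71
Dr = 0.4 / 0.71 * 100
Dr = 56.34 %


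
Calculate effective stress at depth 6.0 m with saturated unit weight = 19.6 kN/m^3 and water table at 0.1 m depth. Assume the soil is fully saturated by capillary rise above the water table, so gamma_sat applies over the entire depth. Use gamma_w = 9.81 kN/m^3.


Total stress = gamma_sat * depth
sigma = 19.6 * 6.0 = 117.6 kPa
Pore water pressure u = gamma_w * (depth - d_wt)
u = 9.81 * (6.0 - 0.1) = 57.879 kPa
Effective stress = sigma - u
sigma' = 117.6 - 57.879 = 59.72 kPa


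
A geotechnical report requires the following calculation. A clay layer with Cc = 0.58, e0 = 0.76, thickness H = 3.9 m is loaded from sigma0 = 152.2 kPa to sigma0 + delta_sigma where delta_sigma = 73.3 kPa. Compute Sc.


Using Sc = Cc * H / (1 + e0) * log10((sigma0 + delta_sigma) / sigma0)
Stress ratio = (152.2 + 73.3) / 152.2 = 1.4816
log10(1.4816) = 0.170732
Cc * H / (1 + e0) = 0.58 * 3.9 / (1 + 0.76) = 1.28523
Sc = 1.28523 * 0.170732
Sc = 0.2194 m


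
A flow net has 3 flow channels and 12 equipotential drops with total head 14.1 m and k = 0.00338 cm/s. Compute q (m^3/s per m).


Result: 0.0001191 m^3/s per m

Derivation:
Convert k to m/s for unit consistency with H:
k = 0.00338 cm/s = 0.00338 / 100 m/s = 3.38e-05 m/s
Using q = k * H * Nf / Nd
Nf / Nd = 3 / 12 = 0.25
q = 3.38e-05 * 14.1 * 0.25
q = 0.0001191 m^3/s per m


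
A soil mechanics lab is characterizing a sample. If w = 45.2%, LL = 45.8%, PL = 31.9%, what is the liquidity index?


First compute the plasticity index:
PI = LL - PL = 45.8 - 31.9 = 13.9
Then compute the liquidity index:
LI = (w - PL) / PI
LI = (45.2 - 31.9) / 13.9
LI = 0.957


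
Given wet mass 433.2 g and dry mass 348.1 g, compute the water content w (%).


Using w = (m_wet - m_dry) / m_dry * 100
m_wet - m_dry = 433.2 - 348.1 = 85.1 g
w = 85.1 / 348.1 * 100
w = 24.45 %


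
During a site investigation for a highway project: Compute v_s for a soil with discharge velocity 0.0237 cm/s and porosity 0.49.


Result: 0.04837 cm/s

Derivation:
Using v_s = v_d / n
v_s = 0.0237 / 0.49
v_s = 0.04837 cm/s


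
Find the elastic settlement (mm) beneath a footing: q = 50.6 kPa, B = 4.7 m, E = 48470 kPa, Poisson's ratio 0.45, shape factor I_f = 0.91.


Using Se = q * B * (1 - nu^2) * I_f / E
1 - nu^2 = 1 - 0.45^2 = 0.7975
Se = 50.6 * 4.7 * 0.7975 * 0.91 / 48470
Se = 0.003561 m
Convert to mm: Se = 0.003561 * 1000 = 3.561 mm


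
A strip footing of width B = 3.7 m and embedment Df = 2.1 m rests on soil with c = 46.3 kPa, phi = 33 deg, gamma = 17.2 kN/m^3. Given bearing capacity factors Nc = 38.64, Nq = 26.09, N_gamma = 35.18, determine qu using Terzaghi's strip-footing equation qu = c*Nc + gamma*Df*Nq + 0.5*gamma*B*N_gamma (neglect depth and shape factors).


Result: 3850.83 kPa

Derivation:
Compute qu = c*Nc + gamma*Df*Nq + 0.5*gamma*B*N_gamma
Term 1: 46.3 * 38.64 = 1789.032
Term 2: 17.2 * 2.1 * 26.09 = 942.3708
Term 3: 0.5 * 17.2 * 3.7 * 35.18 = 1119.4276
qu = 1789.032 + 942.3708 + 1119.4276
qu = 3850.83 kPa


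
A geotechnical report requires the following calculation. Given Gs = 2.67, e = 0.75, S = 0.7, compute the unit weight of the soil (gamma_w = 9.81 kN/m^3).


Result: 17.91 kN/m^3

Derivation:
Using gamma = gamma_w * (Gs + S*e) / (1 + e)
Numerator: Gs + S*e = 2.67 + 0.7*0.75 = 3.195
Denominator: 1 + e = 1 + 0.75 = 1.75
gamma = 9.81 * 3.195 / 1.75
gamma = 17.91 kN/m^3


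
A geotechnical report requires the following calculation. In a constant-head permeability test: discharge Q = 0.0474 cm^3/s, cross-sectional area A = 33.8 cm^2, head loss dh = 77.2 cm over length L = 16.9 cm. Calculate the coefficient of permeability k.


Compute hydraulic gradient:
i = dh / L = 77.2 / 16.9 = 4.56805
Then apply Darcy's law:
k = Q / (A * i)
k = 0.0474 / (33.8 * 4.56805)
k = 0.0474 / 154.4
k = 0.000307 cm/s


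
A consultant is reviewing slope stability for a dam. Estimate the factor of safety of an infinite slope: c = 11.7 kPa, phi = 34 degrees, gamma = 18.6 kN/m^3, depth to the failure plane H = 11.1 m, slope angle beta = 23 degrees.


Result: 1.747

Derivation:
Using Fs = c / (gamma*H*sin(beta)*cos(beta)) + tan(phi)/tan(beta)
Cohesion contribution = 11.7 / (18.6*11.1*sin(23)*cos(23))
Cohesion contribution = 0.15756
Friction contribution = tan(34)/tan(23) = 1.58904
Fs = 0.15756 + 1.58904
Fs = 1.747


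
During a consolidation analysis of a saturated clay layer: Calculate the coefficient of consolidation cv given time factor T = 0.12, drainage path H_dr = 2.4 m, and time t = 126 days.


Result: 0.00549 m^2/day

Derivation:
Using cv = T * H_dr^2 / t
H_dr^2 = 2.4^2 = 5.76
cv = 0.12 * 5.76 / 126
cv = 0.00549 m^2/day


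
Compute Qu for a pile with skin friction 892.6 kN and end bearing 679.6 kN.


Using Qu = Qf + Qb
Qu = 892.6 + 679.6
Qu = 1572.2 kN


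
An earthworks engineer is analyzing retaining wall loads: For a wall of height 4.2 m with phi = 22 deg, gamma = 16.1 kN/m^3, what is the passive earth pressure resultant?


Result: 312.12 kN/m

Derivation:
Compute passive earth pressure coefficient:
Kp = tan^2(45 + phi/2) = tan^2(56.0) = 2.197987
Compute passive force:
Pp = 0.5 * Kp * gamma * H^2
Pp = 0.5 * 2.197987 * 16.1 * 4.2^2
Pp = 312.12 kN/m


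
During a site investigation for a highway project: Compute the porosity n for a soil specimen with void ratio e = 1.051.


Result: 0.5124

Derivation:
Using the relation n = e / (1 + e)
n = 1.051 / (1 + 1.051)
n = 1.051 / 2.051
n = 0.5124


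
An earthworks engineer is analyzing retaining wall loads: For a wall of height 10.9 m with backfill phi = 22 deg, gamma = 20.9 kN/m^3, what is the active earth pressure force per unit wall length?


Compute active earth pressure coefficient:
Ka = tan^2(45 - phi/2) = tan^2(34.0) = 0.454962
Compute active force:
Pa = 0.5 * Ka * gamma * H^2
Pa = 0.5 * 0.454962 * 20.9 * 10.9^2
Pa = 564.86 kN/m


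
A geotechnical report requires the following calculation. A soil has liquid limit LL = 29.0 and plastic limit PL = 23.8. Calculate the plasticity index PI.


Using PI = LL - PL
PI = 29.0 - 23.8
PI = 5.2


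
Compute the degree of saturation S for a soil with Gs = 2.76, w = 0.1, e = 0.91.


Using S = Gs * w / e
S = 2.76 * 0.1 / 0.91
S = 0.3033


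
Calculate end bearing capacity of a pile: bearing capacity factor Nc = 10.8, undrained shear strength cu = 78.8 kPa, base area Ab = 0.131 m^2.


Result: 111.49 kN

Derivation:
Using Qb = Nc * cu * Ab
Qb = 10.8 * 78.8 * 0.131
Qb = 111.49 kN


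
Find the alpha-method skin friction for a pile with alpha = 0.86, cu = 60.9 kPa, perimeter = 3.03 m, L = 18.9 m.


Result: 2999.3 kN

Derivation:
Using Qs = alpha * cu * perimeter * L
Qs = 0.86 * 60.9 * 3.03 * 18.9
Qs = 2999.3 kN


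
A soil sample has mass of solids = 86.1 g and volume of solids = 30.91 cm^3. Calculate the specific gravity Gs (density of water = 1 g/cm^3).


Using Gs = m_s / (V_s * rho_w)
Since rho_w = 1 g/cm^3:
Gs = 86.1 / 30.91
Gs = 2.786


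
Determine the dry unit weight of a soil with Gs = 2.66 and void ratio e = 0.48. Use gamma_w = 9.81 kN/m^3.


Using gamma_d = Gs * gamma_w / (1 + e)
gamma_d = 2.66 * 9.81 / (1 + 0.48)
gamma_d = 2.66 * 9.81 / 1.48
gamma_d = 17.631 kN/m^3


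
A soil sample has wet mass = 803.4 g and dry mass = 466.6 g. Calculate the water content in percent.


Result: 72.18 %

Derivation:
Using w = (m_wet - m_dry) / m_dry * 100
m_wet - m_dry = 803.4 - 466.6 = 336.8 g
w = 336.8 / 466.6 * 100
w = 72.18 %


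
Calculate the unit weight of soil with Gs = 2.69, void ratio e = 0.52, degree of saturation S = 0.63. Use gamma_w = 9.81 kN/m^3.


Result: 19.475 kN/m^3

Derivation:
Using gamma = gamma_w * (Gs + S*e) / (1 + e)
Numerator: Gs + S*e = 2.69 + 0.63*0.52 = 3.0176
Denominator: 1 + e = 1 + 0.52 = 1.52
gamma = 9.81 * 3.0176 / 1.52
gamma = 19.475 kN/m^3


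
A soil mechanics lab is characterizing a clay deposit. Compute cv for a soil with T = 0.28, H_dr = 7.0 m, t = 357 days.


Using cv = T * H_dr^2 / t
H_dr^2 = 7.0^2 = 49.0
cv = 0.28 * 49.0 / 357
cv = 0.03843 m^2/day


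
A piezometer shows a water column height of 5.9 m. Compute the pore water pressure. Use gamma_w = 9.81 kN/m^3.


Result: 57.88 kPa

Derivation:
Using u = gamma_w * h_w
u = 9.81 * 5.9
u = 57.88 kPa


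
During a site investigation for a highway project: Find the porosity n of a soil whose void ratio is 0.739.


Result: 0.425

Derivation:
Using the relation n = e / (1 + e)
n = 0.739 / (1 + 0.739)
n = 0.739 / 1.739
n = 0.425


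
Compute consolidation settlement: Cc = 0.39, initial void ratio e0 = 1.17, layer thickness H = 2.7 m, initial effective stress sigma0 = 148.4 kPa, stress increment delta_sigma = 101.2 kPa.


Result: 0.1096 m

Derivation:
Using Sc = Cc * H / (1 + e0) * log10((sigma0 + delta_sigma) / sigma0)
Stress ratio = (148.4 + 101.2) / 148.4 = 1.68194
log10(1.68194) = 0.225811
Cc * H / (1 + e0) = 0.39 * 2.7 / (1 + 1.17) = 0.485253
Sc = 0.485253 * 0.225811
Sc = 0.1096 m


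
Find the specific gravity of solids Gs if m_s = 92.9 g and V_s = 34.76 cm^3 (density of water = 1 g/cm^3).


Using Gs = m_s / (V_s * rho_w)
Since rho_w = 1 g/cm^3:
Gs = 92.9 / 34.76
Gs = 2.673


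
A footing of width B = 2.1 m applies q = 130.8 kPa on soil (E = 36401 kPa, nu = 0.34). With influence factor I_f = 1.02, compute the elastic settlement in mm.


Result: 6.807 mm

Derivation:
Using Se = q * B * (1 - nu^2) * I_f / E
1 - nu^2 = 1 - 0.34^2 = 0.8844
Se = 130.8 * 2.1 * 0.8844 * 1.02 / 36401
Se = 0.006807 m
Convert to mm: Se = 0.006807 * 1000 = 6.807 mm


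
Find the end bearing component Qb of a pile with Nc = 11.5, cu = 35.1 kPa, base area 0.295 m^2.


Using Qb = Nc * cu * Ab
Qb = 11.5 * 35.1 * 0.295
Qb = 119.08 kN


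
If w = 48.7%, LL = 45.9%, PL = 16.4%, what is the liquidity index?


First compute the plasticity index:
PI = LL - PL = 45.9 - 16.4 = 29.5
Then compute the liquidity index:
LI = (w - PL) / PI
LI = (48.7 - 16.4) / 29.5
LI = 1.095


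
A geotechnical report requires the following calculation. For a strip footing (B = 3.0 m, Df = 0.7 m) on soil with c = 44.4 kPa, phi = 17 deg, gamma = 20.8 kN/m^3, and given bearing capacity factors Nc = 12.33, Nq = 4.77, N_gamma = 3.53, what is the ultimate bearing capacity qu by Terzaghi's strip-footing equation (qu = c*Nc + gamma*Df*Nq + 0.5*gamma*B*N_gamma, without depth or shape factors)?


Result: 727.04 kPa

Derivation:
Compute qu = c*Nc + gamma*Df*Nq + 0.5*gamma*B*N_gamma
Term 1: 44.4 * 12.33 = 547.452
Term 2: 20.8 * 0.7 * 4.77 = 69.4512
Term 3: 0.5 * 20.8 * 3.0 * 3.53 = 110.136
qu = 547.452 + 69.4512 + 110.136
qu = 727.04 kPa


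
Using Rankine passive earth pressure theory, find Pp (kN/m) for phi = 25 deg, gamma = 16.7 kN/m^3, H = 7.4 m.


Compute passive earth pressure coefficient:
Kp = tan^2(45 + phi/2) = tan^2(57.5) = 2.463913
Compute passive force:
Pp = 0.5 * Kp * gamma * H^2
Pp = 0.5 * 2.463913 * 16.7 * 7.4^2
Pp = 1126.61 kN/m


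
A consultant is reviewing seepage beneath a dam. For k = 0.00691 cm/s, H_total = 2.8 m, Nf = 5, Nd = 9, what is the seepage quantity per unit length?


Result: 0.0001075 m^3/s per m

Derivation:
Convert k to m/s for unit consistency with H:
k = 0.00691 cm/s = 0.00691 / 100 m/s = 6.91e-05 m/s
Using q = k * H * Nf / Nd
Nf / Nd = 5 / 9 = 0.5556
q = 6.91e-05 * 2.8 * 0.5556
q = 0.0001075 m^3/s per m


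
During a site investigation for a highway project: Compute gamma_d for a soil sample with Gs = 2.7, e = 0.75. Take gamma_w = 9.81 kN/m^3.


Using gamma_d = Gs * gamma_w / (1 + e)
gamma_d = 2.7 * 9.81 / (1 + 0.75)
gamma_d = 2.7 * 9.81 / 1.75
gamma_d = 15.135 kN/m^3


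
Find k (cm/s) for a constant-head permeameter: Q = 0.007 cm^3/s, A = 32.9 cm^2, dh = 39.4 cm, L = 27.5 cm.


Result: 0.000149 cm/s

Derivation:
Compute hydraulic gradient:
i = dh / L = 39.4 / 27.5 = 1.43273
Then apply Darcy's law:
k = Q / (A * i)
k = 0.007 / (32.9 * 1.43273)
k = 0.007 / 47.1367
k = 0.000149 cm/s


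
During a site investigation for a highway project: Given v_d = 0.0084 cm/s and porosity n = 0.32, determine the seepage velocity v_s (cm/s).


Using v_s = v_d / n
v_s = 0.0084 / 0.32
v_s = 0.02625 cm/s


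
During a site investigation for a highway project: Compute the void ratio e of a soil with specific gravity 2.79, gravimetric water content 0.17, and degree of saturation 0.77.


Using the relation e = Gs * w / S
e = 2.79 * 0.17 / 0.77
e = 0.616


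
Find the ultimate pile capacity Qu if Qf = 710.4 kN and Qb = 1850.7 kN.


Using Qu = Qf + Qb
Qu = 710.4 + 1850.7
Qu = 2561.1 kN


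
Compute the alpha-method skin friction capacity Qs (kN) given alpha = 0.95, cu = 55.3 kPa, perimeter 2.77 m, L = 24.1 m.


Result: 3507.08 kN

Derivation:
Using Qs = alpha * cu * perimeter * L
Qs = 0.95 * 55.3 * 2.77 * 24.1
Qs = 3507.08 kN


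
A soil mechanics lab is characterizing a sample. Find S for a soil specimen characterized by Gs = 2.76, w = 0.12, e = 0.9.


Result: 0.368

Derivation:
Using S = Gs * w / e
S = 2.76 * 0.12 / 0.9
S = 0.368


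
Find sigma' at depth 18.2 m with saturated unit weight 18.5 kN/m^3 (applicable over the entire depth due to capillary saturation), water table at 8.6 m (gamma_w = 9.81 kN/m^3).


Total stress = gamma_sat * depth
sigma = 18.5 * 18.2 = 336.7 kPa
Pore water pressure u = gamma_w * (depth - d_wt)
u = 9.81 * (18.2 - 8.6) = 94.176 kPa
Effective stress = sigma - u
sigma' = 336.7 - 94.176 = 242.52 kPa


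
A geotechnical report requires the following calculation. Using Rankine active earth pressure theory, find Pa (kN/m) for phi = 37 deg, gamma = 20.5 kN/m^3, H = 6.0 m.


Compute active earth pressure coefficient:
Ka = tan^2(45 - phi/2) = tan^2(26.5) = 0.248584
Compute active force:
Pa = 0.5 * Ka * gamma * H^2
Pa = 0.5 * 0.248584 * 20.5 * 6.0^2
Pa = 91.73 kN/m


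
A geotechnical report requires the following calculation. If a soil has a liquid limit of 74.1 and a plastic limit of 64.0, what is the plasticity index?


Using PI = LL - PL
PI = 74.1 - 64.0
PI = 10.1


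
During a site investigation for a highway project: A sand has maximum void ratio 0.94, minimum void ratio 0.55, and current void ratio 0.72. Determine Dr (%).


Using Dr = (e_max - e) / (e_max - e_min) * 100
e_max - e = 0.94 - 0.72 = 0.22
e_max - e_min = 0.94 - 0.55 = 0.39
Dr = 0.22 / 0.39 * 100
Dr = 56.41 %


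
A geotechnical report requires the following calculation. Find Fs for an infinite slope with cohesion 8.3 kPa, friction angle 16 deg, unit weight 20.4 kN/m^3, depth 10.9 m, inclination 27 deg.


Using Fs = c / (gamma*H*sin(beta)*cos(beta)) + tan(phi)/tan(beta)
Cohesion contribution = 8.3 / (20.4*10.9*sin(27)*cos(27))
Cohesion contribution = 0.0922771
Friction contribution = tan(16)/tan(27) = 0.56277
Fs = 0.0922771 + 0.56277
Fs = 0.655


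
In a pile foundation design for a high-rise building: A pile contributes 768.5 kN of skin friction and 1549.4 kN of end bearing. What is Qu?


Result: 2317.9 kN

Derivation:
Using Qu = Qf + Qb
Qu = 768.5 + 1549.4
Qu = 2317.9 kN


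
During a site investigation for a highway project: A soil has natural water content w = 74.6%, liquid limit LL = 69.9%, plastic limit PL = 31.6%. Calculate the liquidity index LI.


Result: 1.123

Derivation:
First compute the plasticity index:
PI = LL - PL = 69.9 - 31.6 = 38.3
Then compute the liquidity index:
LI = (w - PL) / PI
LI = (74.6 - 31.6) / 38.3
LI = 1.123


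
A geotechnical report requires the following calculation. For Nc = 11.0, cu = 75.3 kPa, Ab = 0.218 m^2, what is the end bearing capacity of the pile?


Using Qb = Nc * cu * Ab
Qb = 11.0 * 75.3 * 0.218
Qb = 180.57 kN


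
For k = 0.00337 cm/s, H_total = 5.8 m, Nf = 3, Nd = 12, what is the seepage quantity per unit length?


Convert k to m/s for unit consistency with H:
k = 0.00337 cm/s = 0.00337 / 100 m/s = 3.37e-05 m/s
Using q = k * H * Nf / Nd
Nf / Nd = 3 / 12 = 0.25
q = 3.37e-05 * 5.8 * 0.25
q = 4.887e-05 m^3/s per m


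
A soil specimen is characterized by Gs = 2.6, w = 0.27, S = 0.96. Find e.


Result: 0.7313

Derivation:
Using the relation e = Gs * w / S
e = 2.6 * 0.27 / 0.96
e = 0.7313


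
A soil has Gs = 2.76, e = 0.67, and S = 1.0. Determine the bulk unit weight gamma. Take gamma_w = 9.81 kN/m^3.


Using gamma = gamma_w * (Gs + S*e) / (1 + e)
Numerator: Gs + S*e = 2.76 + 1.0*0.67 = 3.43
Denominator: 1 + e = 1 + 0.67 = 1.67
gamma = 9.81 * 3.43 / 1.67
gamma = 20.149 kN/m^3


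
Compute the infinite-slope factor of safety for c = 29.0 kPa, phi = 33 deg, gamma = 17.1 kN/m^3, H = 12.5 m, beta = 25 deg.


Using Fs = c / (gamma*H*sin(beta)*cos(beta)) + tan(phi)/tan(beta)
Cohesion contribution = 29.0 / (17.1*12.5*sin(25)*cos(25))
Cohesion contribution = 0.354216
Friction contribution = tan(33)/tan(25) = 1.39266
Fs = 0.354216 + 1.39266
Fs = 1.747


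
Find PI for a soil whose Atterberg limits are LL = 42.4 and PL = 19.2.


Using PI = LL - PL
PI = 42.4 - 19.2
PI = 23.2


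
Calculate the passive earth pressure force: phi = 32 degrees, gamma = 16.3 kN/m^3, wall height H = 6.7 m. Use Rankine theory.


Result: 1190.7 kN/m

Derivation:
Compute passive earth pressure coefficient:
Kp = tan^2(45 + phi/2) = tan^2(61.0) = 3.254588
Compute passive force:
Pp = 0.5 * Kp * gamma * H^2
Pp = 0.5 * 3.254588 * 16.3 * 6.7^2
Pp = 1190.7 kN/m
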